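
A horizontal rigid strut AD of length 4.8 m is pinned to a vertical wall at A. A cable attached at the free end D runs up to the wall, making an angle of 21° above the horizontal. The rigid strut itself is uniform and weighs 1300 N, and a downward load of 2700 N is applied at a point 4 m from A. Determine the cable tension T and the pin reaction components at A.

ΣM about A: T·sin21°·4.8 − 1300·2.4 − 2700·4 = 0 → T = 13920/(4.8·0.358368) = 8092.24 ≈ 8092 N.
ΣF_x = 0: A_x − T·cos21° = 0 → A_x = 8092.24 × 0.93358 = 7555 N.
ΣF_y = 0: A_y + T·sin21° − 1300 − 2700 = 0 → A_y = 4000 − 8092.24 × 0.358368 = 1100 N.

T = 8092 N, A_x = 7555 N, A_y = 1100 N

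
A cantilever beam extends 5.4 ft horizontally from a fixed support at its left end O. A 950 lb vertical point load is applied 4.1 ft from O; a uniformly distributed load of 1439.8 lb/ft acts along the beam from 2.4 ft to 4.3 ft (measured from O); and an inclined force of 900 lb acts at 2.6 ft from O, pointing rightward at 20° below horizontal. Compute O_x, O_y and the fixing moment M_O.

O_x = -845.7 lb, O_y = 3993 lb, M_O = 13860 lb·ft

Resultant of the distributed load: 1439.8 × 1.9 = 2735.62 lb at 3.35 ft from O.
ΣF_x = 0: O_x + 900·cos20° = 0 → O_x = -845.7 lb.
ΣF_y = 0: O_y − 950 − 1439.8·1.9 − 900·sin20° = 0 → O_y = 3993 lb.
ΣM about O: M_O − 950·4.1 − (1439.8·1.9)·3.35 − 900·sin20°·2.6 = 0 → M_O = 13860 lb·ft.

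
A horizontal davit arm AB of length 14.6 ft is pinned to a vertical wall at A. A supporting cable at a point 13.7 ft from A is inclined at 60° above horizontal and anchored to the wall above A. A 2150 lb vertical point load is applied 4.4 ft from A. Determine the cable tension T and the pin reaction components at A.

T = 797.3 lb, A_x = 398.7 lb, A_y = 1459 lb

ΣM about A: T·sin60°·13.7 − 2150·4.4 = 0 → T = 9460/(13.7·0.866025) = 797.334 ≈ 797.3 lb.
ΣF_x = 0: A_x − T·cos60° = 0 → A_x = 797.334 × 0.5 = 398.7 lb.
ΣF_y = 0: A_y + T·sin60° − 2150 = 0 → A_y = 2150 − 797.334 × 0.866025 = 1459 lb.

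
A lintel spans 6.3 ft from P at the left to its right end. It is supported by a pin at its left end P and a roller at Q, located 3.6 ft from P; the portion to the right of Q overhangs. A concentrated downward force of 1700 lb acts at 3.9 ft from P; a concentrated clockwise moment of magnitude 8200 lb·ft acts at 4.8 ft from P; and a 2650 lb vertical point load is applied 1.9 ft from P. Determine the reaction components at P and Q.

P_x = 0, P_y = -1168 lb, Q_y = 5518 lb

ΣM about P: Q_y·3.6 − 1700·3.9 − 8200 − 2650·1.9 = 0 → Q_y = 19865/3.6 = 5518.06 ≈ 5518 lb.
ΣF_y = 0: P_y + 5518.06 − 1700 − 2650 = 0 → P_y = -1168 lb.
ΣF_x = 0: no horizontal applied forces, so P_x = 0.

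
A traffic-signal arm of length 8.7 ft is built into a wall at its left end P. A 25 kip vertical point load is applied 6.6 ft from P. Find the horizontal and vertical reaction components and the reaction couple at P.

ΣF_x = 0: P_x = 0.
ΣF_y = 0: P_y − 25 = 0 → P_y = 25.00 kip.
ΣM about P: M_P − 25·6.6 = 0 → M_P = 165.0 kip·ft.

P_x = 0, P_y = 25.00 kip, M_P = 165.0 kip·ft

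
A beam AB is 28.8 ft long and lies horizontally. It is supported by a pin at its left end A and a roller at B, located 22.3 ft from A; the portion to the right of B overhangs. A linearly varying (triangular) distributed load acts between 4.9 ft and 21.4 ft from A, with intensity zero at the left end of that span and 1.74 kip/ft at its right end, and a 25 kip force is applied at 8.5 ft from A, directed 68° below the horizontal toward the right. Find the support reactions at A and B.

A_x = -9.365 kip, A_y = 18.46 kip, B_y = 19.07 kip

Resultant of the triangular load: ½ × 1.74 × 16.5 = 14.355 kip, acting at 15.9 ft from A (one-third of the span from the peak).
Moments about A: B_y·22.3 − (½·1.74·16.5)·15.9 − 25·sin68°·8.5 = 0 → B_y = 425.271/22.3 = 19.0704 ≈ 19.07 kip.
ΣF_y = 0: A_y + 19.0704 − ½·1.74·16.5 − 25·sin68° = 0 → A_y = 18.46 kip.
ΣF_x = 0: A_x + 25·cos68° = 0 → A_x = -9.365 kip.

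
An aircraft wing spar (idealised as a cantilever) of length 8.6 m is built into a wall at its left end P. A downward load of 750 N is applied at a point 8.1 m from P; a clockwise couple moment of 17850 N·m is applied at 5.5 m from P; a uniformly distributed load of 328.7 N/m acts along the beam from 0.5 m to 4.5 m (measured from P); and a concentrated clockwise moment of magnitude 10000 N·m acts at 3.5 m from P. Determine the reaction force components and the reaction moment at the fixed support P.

P_x = 0, P_y = 2065 N, M_P = 37210 N·m

Resultant of the distributed load: 328.7 × 4 = 1314.8 N at 2.5 m from P.
ΣF_x = 0: P_x = 0.
ΣF_y = 0: P_y − 750 − 328.7·4 = 0 → P_y = 2065 N.
ΣM about P: M_P − 750·8.1 − 17850 − (328.7·4)·2.5 − 10000 = 0 → M_P = 37210 N·m.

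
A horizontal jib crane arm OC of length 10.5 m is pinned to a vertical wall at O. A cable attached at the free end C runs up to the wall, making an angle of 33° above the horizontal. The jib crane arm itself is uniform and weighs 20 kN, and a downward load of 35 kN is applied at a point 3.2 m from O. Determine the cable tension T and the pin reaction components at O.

T = 37.95 kN, O_x = 31.82 kN, O_y = 34.33 kN

ΣM about O: T·sin33°·10.5 − 20·5.25 − 35·3.2 = 0 → T = 217/(10.5·0.544639) = 37.9456 ≈ 37.95 kN.
ΣF_x = 0: O_x − T·cos33° = 0 → O_x = 37.9456 × 0.838671 = 31.82 kN.
ΣF_y = 0: O_y + T·sin33° − 20 − 35 = 0 → O_y = 55 − 37.9456 × 0.544639 = 34.33 kN.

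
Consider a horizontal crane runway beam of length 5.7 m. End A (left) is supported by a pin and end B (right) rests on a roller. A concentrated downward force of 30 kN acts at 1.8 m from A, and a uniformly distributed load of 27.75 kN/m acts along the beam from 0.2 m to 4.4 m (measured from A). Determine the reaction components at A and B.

A_x = 0, A_y = 90.05 kN, B_y = 56.50 kN

Resultant of the distributed load: 27.75 × 4.2 = 116.55 kN at 2.3 m from A.
Moments about A: B_y·5.7 − 30·1.8 − (27.75·4.2)·2.3 = 0 → B_y = 322.065/5.7 = 56.5026 ≈ 56.50 kN.
ΣF_y = 0: A_y + 56.5026 − 30 − 27.75·4.2 = 0 → A_y = 90.05 kN.
ΣF_x = 0: no horizontal applied forces, so A_x = 0.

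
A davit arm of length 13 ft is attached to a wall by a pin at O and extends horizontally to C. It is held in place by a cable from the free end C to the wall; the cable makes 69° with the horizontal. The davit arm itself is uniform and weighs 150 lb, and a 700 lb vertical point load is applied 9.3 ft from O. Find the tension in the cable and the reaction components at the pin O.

ΣM about O: T·sin69°·13 − 150·6.5 − 700·9.3 = 0 → T = 7485/(13·0.93358) = 616.733 ≈ 616.7 lb.
ΣF_x = 0: O_x − T·cos69° = 0 → O_x = 616.733 × 0.358368 = 221.0 lb.
ΣF_y = 0: O_y + T·sin69° − 150 − 700 = 0 → O_y = 850 − 616.733 × 0.93358 = 274.2 lb.

T = 616.7 lb, O_x = 221.0 lb, O_y = 274.2 lb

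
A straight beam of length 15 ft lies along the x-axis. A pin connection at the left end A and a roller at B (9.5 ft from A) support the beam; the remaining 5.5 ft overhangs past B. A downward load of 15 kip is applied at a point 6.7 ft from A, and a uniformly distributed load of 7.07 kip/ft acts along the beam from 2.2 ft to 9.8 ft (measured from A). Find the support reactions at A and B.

A_x = 0, A_y = 24.22 kip, B_y = 44.51 kip

Resultant of the distributed load: 7.07 × 7.6 = 53.732 kip at 6 ft from A.
Taking moments about A: B_y·9.5 − 15·6.7 − (7.07·7.6)·6 = 0 → B_y = 422.892/9.5 = 44.5149 ≈ 44.51 kip.
ΣF_y = 0: A_y + 44.5149 − 15 − 7.07·7.6 = 0 → A_y = 24.22 kip.
ΣF_x = 0: no horizontal applied forces, so A_x = 0.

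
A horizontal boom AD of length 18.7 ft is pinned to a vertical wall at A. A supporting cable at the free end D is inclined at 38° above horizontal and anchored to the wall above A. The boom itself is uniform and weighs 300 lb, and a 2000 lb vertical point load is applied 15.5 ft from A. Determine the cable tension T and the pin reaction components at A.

T = 2936 lb, A_x = 2314 lb, A_y = 492.2 lb

ΣM about A: T·sin38°·18.7 − 300·9.35 − 2000·15.5 = 0 → T = 33805/(18.7·0.615661) = 2936.28 ≈ 2936 lb.
ΣF_x = 0: A_x − T·cos38° = 0 → A_x = 2936.28 × 0.788011 = 2314 lb.
ΣF_y = 0: A_y + T·sin38° − 300 − 2000 = 0 → A_y = 2300 − 2936.28 × 0.615661 = 492.2 lb.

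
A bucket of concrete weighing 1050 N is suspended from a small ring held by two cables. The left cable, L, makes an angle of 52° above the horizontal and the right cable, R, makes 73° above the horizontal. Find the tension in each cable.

T_L = 374.8 N, T_R = 789.2 N

ΣF_x = 0: −T_L·cos52° + T_R·cos73° = 0 → T_R = 2.10575·T_L.
ΣF_y = 0: T_L·sin52° + T_R·sin73° = 1050.
Substitute: T_L·(0.788011 + 2.10575·0.956305) = 1050 → T_L = 374.766 ≈ 374.8 N.
Then T_R = 2.10575 × 374.766 = 789.2 N.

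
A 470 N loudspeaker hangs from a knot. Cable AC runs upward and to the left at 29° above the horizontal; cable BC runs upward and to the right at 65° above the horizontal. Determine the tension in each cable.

ΣF_x = 0: −T_AC·cos29° + T_BC·cos65° = 0 → T_BC = 2.06953·T_AC.
ΣF_y = 0: T_AC·sin29° + T_BC·sin65° = 470.
Substitute: T_AC·(0.48481 + 2.06953·0.906308) = 470 → T_AC = 199.115 ≈ 199.1 N.
Then T_BC = 2.06953 × 199.115 = 412.1 N.

T_AC = 199.1 N, T_BC = 412.1 N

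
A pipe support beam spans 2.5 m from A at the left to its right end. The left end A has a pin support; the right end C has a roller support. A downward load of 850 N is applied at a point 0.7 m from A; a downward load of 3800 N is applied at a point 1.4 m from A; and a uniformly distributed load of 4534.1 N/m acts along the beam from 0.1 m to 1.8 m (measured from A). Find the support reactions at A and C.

Resultant of the distributed load: 4534.1 × 1.7 = 7707.97 N at 0.95 m from A.
Moments about A: C_y·2.5 − 850·0.7 − 3800·1.4 − (4534.1·1.7)·0.95 = 0 → C_y = 13237.5715/2.5 = 5295.03 ≈ 5295 N.
ΣF_y = 0: A_y + 5295.03 − 850 − 3800 − 4534.1·1.7 = 0 → A_y = 7063 N.
ΣF_x = 0: no horizontal applied forces, so A_x = 0.

A_x = 0, A_y = 7063 N, C_y = 5295 N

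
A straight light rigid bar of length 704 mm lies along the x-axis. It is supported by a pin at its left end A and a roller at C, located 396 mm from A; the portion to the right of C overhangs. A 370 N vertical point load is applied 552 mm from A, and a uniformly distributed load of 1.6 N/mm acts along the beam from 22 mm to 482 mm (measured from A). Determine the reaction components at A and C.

A_x = 0, A_y = 121.9 N, C_y = 984.1 N

Resultant of the distributed load: 1.6 × 460 = 736 N at 252 mm from A.
Taking moments about A: C_y·396 − 370·552 − (1.6·460)·252 = 0 → C_y = 389712/396 = 984.121 ≈ 984.1 N.
ΣF_y = 0: A_y + 984.121 − 370 − 1.6·460 = 0 → A_y = 121.9 N.
ΣF_x = 0: no horizontal applied forces, so A_x = 0.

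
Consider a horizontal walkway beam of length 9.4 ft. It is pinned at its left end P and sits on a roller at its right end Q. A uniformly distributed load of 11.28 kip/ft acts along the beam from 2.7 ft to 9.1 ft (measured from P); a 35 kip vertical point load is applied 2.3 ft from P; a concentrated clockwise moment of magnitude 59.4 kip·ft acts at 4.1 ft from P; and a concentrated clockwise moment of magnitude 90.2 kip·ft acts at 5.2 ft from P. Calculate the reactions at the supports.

Resultant of the distributed load: 11.28 × 6.4 = 72.192 kip at 5.9 ft from P.
ΣM about P: Q_y·9.4 − (11.28·6.4)·5.9 − 35·2.3 − 59.4 − 90.2 = 0 → Q_y = 656.0328/9.4 = 69.7907 ≈ 69.79 kip.
ΣF_y = 0: P_y + 69.7907 − 11.28·6.4 − 35 = 0 → P_y = 37.40 kip.
ΣF_x = 0: no horizontal applied forces, so P_x = 0.

P_x = 0, P_y = 37.40 kip, Q_y = 69.79 kip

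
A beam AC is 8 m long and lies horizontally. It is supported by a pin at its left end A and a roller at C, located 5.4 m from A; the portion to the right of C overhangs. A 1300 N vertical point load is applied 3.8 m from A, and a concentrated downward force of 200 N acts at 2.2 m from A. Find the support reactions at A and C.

A_x = 0, A_y = 503.7 N, C_y = 996.3 N

Taking moments about A: C_y·5.4 − 1300·3.8 − 200·2.2 = 0 → C_y = 5380/5.4 = 996.296 ≈ 996.3 N.
ΣF_y = 0: A_y + 996.296 − 1300 − 200 = 0 → A_y = 503.7 N.
ΣF_x = 0: no horizontal applied forces, so A_x = 0.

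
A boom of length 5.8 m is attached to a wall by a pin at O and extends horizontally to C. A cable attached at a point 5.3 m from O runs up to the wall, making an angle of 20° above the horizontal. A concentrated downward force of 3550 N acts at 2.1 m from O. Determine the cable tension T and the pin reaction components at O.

ΣM about O: T·sin20°·5.3 − 3550·2.1 = 0 → T = 7455/(5.3·0.34202) = 4112.64 ≈ 4113 N.
ΣF_x = 0: O_x − T·cos20° = 0 → O_x = 4112.64 × 0.939693 = 3865 N.
ΣF_y = 0: O_y + T·sin20° − 3550 = 0 → O_y = 3550 − 4112.64 × 0.34202 = 2143 N.

T = 4113 N, O_x = 3865 N, O_y = 2143 N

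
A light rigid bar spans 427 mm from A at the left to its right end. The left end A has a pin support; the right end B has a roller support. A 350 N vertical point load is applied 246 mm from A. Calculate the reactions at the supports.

Moments about A: B_y·427 − 350·246 = 0 → B_y = 86100/427 = 201.639 ≈ 201.6 N.
ΣF_y = 0: A_y + 201.639 − 350 = 0 → A_y = 148.4 N.
ΣF_x = 0: no horizontal applied forces, so A_x = 0.

A_x = 0, A_y = 148.4 N, B_y = 201.6 N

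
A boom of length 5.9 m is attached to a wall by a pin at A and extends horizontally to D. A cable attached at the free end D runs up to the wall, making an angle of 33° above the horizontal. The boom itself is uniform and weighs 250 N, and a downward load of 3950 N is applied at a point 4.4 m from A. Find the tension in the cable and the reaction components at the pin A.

ΣM about A: T·sin33°·5.9 − 250·2.95 − 3950·4.4 = 0 → T = 18117.5/(5.9·0.544639) = 5638.16 ≈ 5638 N.
ΣF_x = 0: A_x − T·cos33° = 0 → A_x = 5638.16 × 0.838671 = 4729 N.
ΣF_y = 0: A_y + T·sin33° − 250 − 3950 = 0 → A_y = 4200 − 5638.16 × 0.544639 = 1129 N.

T = 5638 N, A_x = 4729 N, A_y = 1129 N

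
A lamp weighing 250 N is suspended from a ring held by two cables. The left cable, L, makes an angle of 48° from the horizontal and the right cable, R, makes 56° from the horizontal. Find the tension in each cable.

T_L = 144.1 N, T_R = 172.4 N

ΣF_x = 0: −T_L·cos48° + T_R·cos56° = 0 → T_R = 1.1966·T_L.
ΣF_y = 0: T_L·sin48° + T_R·sin56° = 250.
Substitute: T_L·(0.743145 + 1.1966·0.829038) = 250 → T_L = 144.078 ≈ 144.1 N.
Then T_R = 1.1966 × 144.078 = 172.4 N.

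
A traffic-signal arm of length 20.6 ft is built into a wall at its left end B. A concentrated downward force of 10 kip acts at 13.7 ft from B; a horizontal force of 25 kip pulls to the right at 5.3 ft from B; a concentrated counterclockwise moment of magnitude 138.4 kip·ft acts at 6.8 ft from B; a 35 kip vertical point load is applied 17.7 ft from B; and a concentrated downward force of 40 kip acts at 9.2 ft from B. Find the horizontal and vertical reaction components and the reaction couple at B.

B_x = -25.00 kip, B_y = 85.00 kip, M_B = 986.1 kip·ft

ΣF_x = 0: B_x + 25 = 0 → B_x = -25.00 kip.
ΣF_y = 0: B_y − 10 − 35 − 40 = 0 → B_y = 85.00 kip.
ΣM about B: M_B − 10·13.7 + 138.4 − 35·17.7 − 40·9.2 = 0 → M_B = 986.1 kip·ft.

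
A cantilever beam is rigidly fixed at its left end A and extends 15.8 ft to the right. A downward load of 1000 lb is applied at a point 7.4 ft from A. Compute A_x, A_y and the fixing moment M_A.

A_x = 0, A_y = 1000 lb, M_A = 7400 lb·ft

ΣF_x = 0: A_x = 0.
ΣF_y = 0: A_y − 1000 = 0 → A_y = 1000 lb.
ΣM about A: M_A − 1000·7.4 = 0 → M_A = 7400 lb·ft.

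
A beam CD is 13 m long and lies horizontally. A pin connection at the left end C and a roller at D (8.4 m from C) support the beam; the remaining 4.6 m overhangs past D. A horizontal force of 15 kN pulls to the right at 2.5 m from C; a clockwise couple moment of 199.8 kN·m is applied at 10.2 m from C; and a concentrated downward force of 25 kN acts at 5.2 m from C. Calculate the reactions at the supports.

C_x = -15.00 kN, C_y = -14.26 kN, D_y = 39.26 kN

Moments about C: D_y·8.4 − 199.8 − 25·5.2 = 0 → D_y = 329.8/8.4 = 39.2619 ≈ 39.26 kN.
ΣF_y = 0: C_y + 39.2619 − 25 = 0 → C_y = -14.26 kN.
ΣF_x = 0: C_x + 15 = 0 → C_x = -15.00 kN.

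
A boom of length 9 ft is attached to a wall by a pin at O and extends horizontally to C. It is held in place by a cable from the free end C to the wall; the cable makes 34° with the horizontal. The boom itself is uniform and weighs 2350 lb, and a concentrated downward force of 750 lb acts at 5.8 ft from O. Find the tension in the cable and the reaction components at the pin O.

ΣM about O: T·sin34°·9 − 2350·4.5 − 750·5.8 = 0 → T = 14925/(9·0.559193) = 2965.58 ≈ 2966 lb.
ΣF_x = 0: O_x − T·cos34° = 0 → O_x = 2965.58 × 0.829038 = 2459 lb.
ΣF_y = 0: O_y + T·sin34° − 2350 − 750 = 0 → O_y = 3100 − 2965.58 × 0.559193 = 1442 lb.

T = 2966 lb, O_x = 2459 lb, O_y = 1442 lb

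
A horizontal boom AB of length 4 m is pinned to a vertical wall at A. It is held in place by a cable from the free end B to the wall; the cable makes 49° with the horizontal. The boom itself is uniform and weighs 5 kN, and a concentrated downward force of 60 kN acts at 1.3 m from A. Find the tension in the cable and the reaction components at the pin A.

T = 29.15 kN, A_x = 19.12 kN, A_y = 43.00 kN

ΣM about A: T·sin49°·4 − 5·2 − 60·1.3 = 0 → T = 88/(4·0.75471) = 29.1503 ≈ 29.15 kN.
ΣF_x = 0: A_x − T·cos49° = 0 → A_x = 29.1503 × 0.656059 = 19.12 kN.
ΣF_y = 0: A_y + T·sin49° − 5 − 60 = 0 → A_y = 65 − 29.1503 × 0.75471 = 43.00 kN.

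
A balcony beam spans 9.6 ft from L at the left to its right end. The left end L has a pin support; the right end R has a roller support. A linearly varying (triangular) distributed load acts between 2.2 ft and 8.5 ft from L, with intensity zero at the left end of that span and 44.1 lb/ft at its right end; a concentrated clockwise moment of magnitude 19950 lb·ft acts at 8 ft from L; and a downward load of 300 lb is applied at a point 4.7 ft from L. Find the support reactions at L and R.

L_x = 0, L_y = -1879 lb, R_y = 2318 lb

Resultant of the triangular load: ½ × 44.1 × 6.3 = 138.915 lb, acting at 6.4 ft from L (one-third of the span from the peak).
Moments about L: R_y·9.6 − (½·44.1·6.3)·6.4 − 19950 − 300·4.7 = 0 → R_y = 22249.056/9.6 = 2317.61 ≈ 2318 lb.
ΣF_y = 0: L_y + 2317.61 − ½·44.1·6.3 − 300 = 0 → L_y = -1879 lb.
ΣF_x = 0: no horizontal applied forces, so L_x = 0.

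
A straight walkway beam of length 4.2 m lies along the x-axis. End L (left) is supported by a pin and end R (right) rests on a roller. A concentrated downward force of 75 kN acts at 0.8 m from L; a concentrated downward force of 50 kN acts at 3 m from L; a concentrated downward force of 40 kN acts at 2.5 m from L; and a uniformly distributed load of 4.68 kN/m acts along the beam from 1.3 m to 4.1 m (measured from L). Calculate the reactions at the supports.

L_x = 0, L_y = 95.87 kN, R_y = 82.23 kN

Resultant of the distributed load: 4.68 × 2.8 = 13.104 kN at 2.7 m from L.
Moments about L: R_y·4.2 − 75·0.8 − 50·3 − 40·2.5 − (4.68·2.8)·2.7 = 0 → R_y = 345.3808/4.2 = 82.2335 ≈ 82.23 kN.
ΣF_y = 0: L_y + 82.2335 − 75 − 50 − 40 − 4.68·2.8 = 0 → L_y = 95.87 kN.
ΣF_x = 0: no horizontal applied forces, so L_x = 0.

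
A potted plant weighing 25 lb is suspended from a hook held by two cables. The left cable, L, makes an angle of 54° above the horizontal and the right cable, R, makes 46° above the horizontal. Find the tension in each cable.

T_L = 17.63 lb, T_R = 14.92 lb

ΣF_x = 0: −T_L·cos54° + T_R·cos46° = 0 → T_R = 0.84615·T_L.
ΣF_y = 0: T_L·sin54° + T_R·sin46° = 25.
Substitute: T_L·(0.809017 + 0.84615·0.71934) = 25 → T_L = 17.6344 ≈ 17.63 lb.
Then T_R = 0.84615 × 17.6344 = 14.92 lb.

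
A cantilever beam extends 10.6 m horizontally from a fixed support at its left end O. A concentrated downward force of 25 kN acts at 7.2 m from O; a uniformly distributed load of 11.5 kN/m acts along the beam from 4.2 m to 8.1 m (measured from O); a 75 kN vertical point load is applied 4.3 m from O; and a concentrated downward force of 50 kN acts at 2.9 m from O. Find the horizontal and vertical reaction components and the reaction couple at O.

O_x = 0, O_y = 194.8 kN, M_O = 923.3 kN·m

Resultant of the distributed load: 11.5 × 3.9 = 44.85 kN at 6.15 m from O.
ΣF_x = 0: O_x = 0.
ΣF_y = 0: O_y − 25 − 11.5·3.9 − 75 − 50 = 0 → O_y = 194.8 kN.
ΣM about O: M_O − 25·7.2 − (11.5·3.9)·6.15 − 75·4.3 − 50·2.9 = 0 → M_O = 923.3 kN·m.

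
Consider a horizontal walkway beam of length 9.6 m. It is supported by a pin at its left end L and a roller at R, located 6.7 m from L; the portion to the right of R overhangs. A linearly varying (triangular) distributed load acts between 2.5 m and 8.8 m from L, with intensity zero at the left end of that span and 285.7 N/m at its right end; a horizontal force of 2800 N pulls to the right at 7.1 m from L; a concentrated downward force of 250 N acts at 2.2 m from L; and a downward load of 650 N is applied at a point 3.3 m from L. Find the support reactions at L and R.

Resultant of the triangular load: ½ × 285.7 × 6.3 = 899.955 N, acting at 6.7 m from L (one-third of the span from the peak).
ΣM about L: R_y·6.7 − (½·285.7·6.3)·6.7 − 250·2.2 − 650·3.3 = 0 → R_y = 8724.6985/6.7 = 1302.19 ≈ 1302 N.
ΣF_y = 0: L_y + 1302.19 − ½·285.7·6.3 − 250 − 650 = 0 → L_y = 497.8 N.
ΣF_x = 0: L_x + 2800 = 0 → L_x = -2800 N.

L_x = -2800 N, L_y = 497.8 N, R_y = 1302 N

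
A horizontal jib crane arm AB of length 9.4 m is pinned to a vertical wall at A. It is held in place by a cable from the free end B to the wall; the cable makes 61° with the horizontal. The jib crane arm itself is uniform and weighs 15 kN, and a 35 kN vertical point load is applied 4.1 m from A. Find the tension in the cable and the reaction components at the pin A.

ΣM about A: T·sin61°·9.4 − 15·4.7 − 35·4.1 = 0 → T = 214/(9.4·0.87462) = 26.0295 ≈ 26.03 kN.
ΣF_x = 0: A_x − T·cos61° = 0 → A_x = 26.0295 × 0.48481 = 12.62 kN.
ΣF_y = 0: A_y + T·sin61° − 15 − 35 = 0 → A_y = 50 − 26.0295 × 0.87462 = 27.23 kN.

T = 26.03 kN, A_x = 12.62 kN, A_y = 27.23 kN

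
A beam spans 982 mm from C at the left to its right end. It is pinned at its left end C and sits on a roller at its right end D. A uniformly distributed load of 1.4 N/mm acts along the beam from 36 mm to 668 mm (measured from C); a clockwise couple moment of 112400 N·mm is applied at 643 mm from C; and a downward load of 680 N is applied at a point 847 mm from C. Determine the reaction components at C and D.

Resultant of the distributed load: 1.4 × 632 = 884.8 N at 352 mm from C.
Moments about C: D_y·982 − (1.4·632)·352 − 112400 − 680·847 = 0 → D_y = 999809.6/982 = 1018.14 ≈ 1018 N.
ΣF_y = 0: C_y + 1018.14 − 1.4·632 − 680 = 0 → C_y = 546.7 N.
ΣF_x = 0: no horizontal applied forces, so C_x = 0.

C_x = 0, C_y = 546.7 N, D_y = 1018 N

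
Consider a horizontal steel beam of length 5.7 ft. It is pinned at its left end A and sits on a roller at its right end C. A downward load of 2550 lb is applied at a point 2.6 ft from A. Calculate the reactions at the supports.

ΣM about A: C_y·5.7 − 2550·2.6 = 0 → C_y = 6630/5.7 = 1163.16 ≈ 1163 lb.
ΣF_y = 0: A_y + 1163.16 − 2550 = 0 → A_y = 1387 lb.
ΣF_x = 0: no horizontal applied forces, so A_x = 0.

A_x = 0, A_y = 1387 lb, C_y = 1163 lb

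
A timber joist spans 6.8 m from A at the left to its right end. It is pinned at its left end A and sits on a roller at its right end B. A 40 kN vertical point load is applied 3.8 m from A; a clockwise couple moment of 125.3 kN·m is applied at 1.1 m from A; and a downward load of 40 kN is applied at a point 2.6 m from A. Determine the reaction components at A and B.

A_x = 0, A_y = 23.93 kN, B_y = 56.07 kN

Taking moments about A: B_y·6.8 − 40·3.8 − 125.3 − 40·2.6 = 0 → B_y = 381.3/6.8 = 56.0735 ≈ 56.07 kN.
ΣF_y = 0: A_y + 56.0735 − 40 − 40 = 0 → A_y = 23.93 kN.
ΣF_x = 0: no horizontal applied forces, so A_x = 0.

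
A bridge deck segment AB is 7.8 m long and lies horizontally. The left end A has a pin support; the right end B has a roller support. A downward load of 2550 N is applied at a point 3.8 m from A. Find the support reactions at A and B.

Taking moments about A: B_y·7.8 − 2550·3.8 = 0 → B_y = 9690/7.8 = 1242.31 ≈ 1242 N.
ΣF_y = 0: A_y + 1242.31 − 2550 = 0 → A_y = 1308 N.
ΣF_x = 0: no horizontal applied forces, so A_x = 0.

A_x = 0, A_y = 1308 N, B_y = 1242 N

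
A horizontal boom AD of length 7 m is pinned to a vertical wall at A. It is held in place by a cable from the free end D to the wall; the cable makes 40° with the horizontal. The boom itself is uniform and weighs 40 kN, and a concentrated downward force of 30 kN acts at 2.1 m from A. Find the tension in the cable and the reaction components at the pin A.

ΣM about A: T·sin40°·7 − 40·3.5 − 30·2.1 = 0 → T = 203/(7·0.642788) = 45.116 ≈ 45.12 kN.
ΣF_x = 0: A_x − T·cos40° = 0 → A_x = 45.116 × 0.766044 = 34.56 kN.
ΣF_y = 0: A_y + T·sin40° − 40 − 30 = 0 → A_y = 70 − 45.116 × 0.642788 = 41.00 kN.

T = 45.12 kN, A_x = 34.56 kN, A_y = 41.00 kN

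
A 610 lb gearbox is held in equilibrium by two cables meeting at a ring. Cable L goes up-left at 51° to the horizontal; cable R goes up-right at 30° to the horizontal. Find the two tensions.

T_L = 534.9 lb, T_R = 388.7 lb

ΣF_x = 0: −T_L·cos51° + T_R·cos30° = 0 → T_R = 0.726677·T_L.
ΣF_y = 0: T_L·sin51° + T_R·sin30° = 610.
Substitute: T_L·(0.777146 + 0.726677·0.5) = 610 → T_L = 534.86 ≈ 534.9 lb.
Then T_R = 0.726677 × 534.86 = 388.7 lb.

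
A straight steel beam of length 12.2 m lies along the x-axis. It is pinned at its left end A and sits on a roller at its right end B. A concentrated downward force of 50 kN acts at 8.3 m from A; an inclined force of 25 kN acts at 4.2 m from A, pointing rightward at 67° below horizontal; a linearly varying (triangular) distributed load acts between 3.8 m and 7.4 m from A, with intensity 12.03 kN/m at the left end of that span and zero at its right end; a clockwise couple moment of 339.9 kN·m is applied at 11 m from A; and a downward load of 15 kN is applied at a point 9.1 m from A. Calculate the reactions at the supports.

A_x = -9.768 kN, A_y = 19.80 kN, B_y = 89.86 kN

Resultant of the triangular load: ½ × 12.03 × 3.6 = 21.654 kN, acting at 5 m from A (one-third of the span from the peak).
Taking moments about A: B_y·12.2 − 50·8.3 − 25·sin67°·4.2 − (½·12.03·3.6)·5 − 339.9 − 15·9.1 = 0 → B_y = 1096.32/12.2 = 89.8623 ≈ 89.86 kN.
ΣF_y = 0: A_y + 89.8623 − 50 − 25·sin67° − ½·12.03·3.6 − 15 = 0 → A_y = 19.80 kN.
ΣF_x = 0: A_x + 25·cos67° = 0 → A_x = -9.768 kN.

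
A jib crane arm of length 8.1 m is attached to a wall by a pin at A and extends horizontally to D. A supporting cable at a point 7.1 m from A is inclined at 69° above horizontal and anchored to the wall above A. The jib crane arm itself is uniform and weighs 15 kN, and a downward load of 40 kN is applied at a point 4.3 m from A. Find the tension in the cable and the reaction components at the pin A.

T = 35.11 kN, A_x = 12.58 kN, A_y = 22.22 kN

ΣM about A: T·sin69°·7.1 − 15·4.05 − 40·4.3 = 0 → T = 232.75/(7.1·0.93358) = 35.114 ≈ 35.11 kN.
ΣF_x = 0: A_x − T·cos69° = 0 → A_x = 35.114 × 0.358368 = 12.58 kN.
ΣF_y = 0: A_y + T·sin69° − 15 − 40 = 0 → A_y = 55 − 35.114 × 0.93358 = 22.22 kN.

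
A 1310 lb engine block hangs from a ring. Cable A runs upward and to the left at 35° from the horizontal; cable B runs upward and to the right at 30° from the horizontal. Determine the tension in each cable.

T_A = 1252 lb, T_B = 1184 lb

ΣF_x = 0: −T_A·cos35° + T_B·cos30° = 0 → T_B = 0.945875·T_A.
ΣF_y = 0: T_A·sin35° + T_B·sin30° = 1310.
Substitute: T_A·(0.573576 + 0.945875·0.5) = 1310 → T_A = 1251.78 ≈ 1252 lb.
Then T_B = 0.945875 × 1251.78 = 1184 lb.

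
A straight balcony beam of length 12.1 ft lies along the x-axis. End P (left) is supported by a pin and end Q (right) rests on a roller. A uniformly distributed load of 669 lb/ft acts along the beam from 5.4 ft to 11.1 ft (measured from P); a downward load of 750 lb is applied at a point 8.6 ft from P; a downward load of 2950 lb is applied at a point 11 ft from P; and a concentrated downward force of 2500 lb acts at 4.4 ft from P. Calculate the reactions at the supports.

P_x = 0, P_y = 3289 lb, Q_y = 6724 lb

Resultant of the distributed load: 669 × 5.7 = 3813.3 lb at 8.25 ft from P.
ΣM about P: Q_y·12.1 − (669·5.7)·8.25 − 750·8.6 − 2950·11 − 2500·4.4 = 0 → Q_y = 81359.725/12.1 = 6723.94 ≈ 6724 lb.
ΣF_y = 0: P_y + 6723.94 − 669·5.7 − 750 − 2950 − 2500 = 0 → P_y = 3289 lb.
ΣF_x = 0: no horizontal applied forces, so P_x = 0.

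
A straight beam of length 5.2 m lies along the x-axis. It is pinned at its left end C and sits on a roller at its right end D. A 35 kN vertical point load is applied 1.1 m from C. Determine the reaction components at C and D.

C_x = 0, C_y = 27.60 kN, D_y = 7.404 kN

Moments about C: D_y·5.2 − 35·1.1 = 0 → D_y = 38.5/5.2 = 7.40385 ≈ 7.404 kN.
ΣF_y = 0: C_y + 7.40385 − 35 = 0 → C_y = 27.60 kN.
ΣF_x = 0: no horizontal applied forces, so C_x = 0.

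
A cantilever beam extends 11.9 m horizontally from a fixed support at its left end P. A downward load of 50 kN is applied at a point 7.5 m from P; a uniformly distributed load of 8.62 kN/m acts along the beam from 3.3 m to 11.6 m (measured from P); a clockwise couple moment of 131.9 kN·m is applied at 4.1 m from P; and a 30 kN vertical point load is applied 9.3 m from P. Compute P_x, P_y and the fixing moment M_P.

Resultant of the distributed load: 8.62 × 8.3 = 71.546 kN at 7.45 m from P.
ΣF_x = 0: P_x = 0.
ΣF_y = 0: P_y − 50 − 8.62·8.3 − 30 = 0 → P_y = 151.5 kN.
ΣM about P: M_P − 50·7.5 − (8.62·8.3)·7.45 − 131.9 − 30·9.3 = 0 → M_P = 1319 kN·m.

P_x = 0, P_y = 151.5 kN, M_P = 1319 kN·m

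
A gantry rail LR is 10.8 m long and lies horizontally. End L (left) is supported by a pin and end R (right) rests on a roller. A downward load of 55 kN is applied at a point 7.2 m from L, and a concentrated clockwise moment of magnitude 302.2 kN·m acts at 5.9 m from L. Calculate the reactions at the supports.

Taking moments about L: R_y·10.8 − 55·7.2 − 302.2 = 0 → R_y = 698.2/10.8 = 64.6481 ≈ 64.65 kN.
ΣF_y = 0: L_y + 64.6481 − 55 = 0 → L_y = -9.648 kN.
ΣF_x = 0: no horizontal applied forces, so L_x = 0.

L_x = 0, L_y = -9.648 kN, R_y = 64.65 kN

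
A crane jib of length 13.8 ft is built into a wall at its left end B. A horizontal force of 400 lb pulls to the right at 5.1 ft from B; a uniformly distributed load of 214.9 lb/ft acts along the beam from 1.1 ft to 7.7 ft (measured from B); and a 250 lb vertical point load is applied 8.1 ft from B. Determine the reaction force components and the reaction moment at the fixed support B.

B_x = -400.0 lb, B_y = 1668 lb, M_B = 8266 lb·ft

Resultant of the distributed load: 214.9 × 6.6 = 1418.34 lb at 4.4 ft from B.
ΣF_x = 0: B_x + 400 = 0 → B_x = -400.0 lb.
ΣF_y = 0: B_y − 214.9·6.6 − 250 = 0 → B_y = 1668 lb.
ΣM about B: M_B − (214.9·6.6)·4.4 − 250·8.1 = 0 → M_B = 8266 lb·ft.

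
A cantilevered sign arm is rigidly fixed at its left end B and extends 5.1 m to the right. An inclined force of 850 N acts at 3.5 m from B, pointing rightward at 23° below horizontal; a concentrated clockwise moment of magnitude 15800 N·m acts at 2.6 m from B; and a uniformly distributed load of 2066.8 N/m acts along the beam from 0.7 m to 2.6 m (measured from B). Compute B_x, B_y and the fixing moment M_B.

B_x = -782.4 N, B_y = 4259 N, M_B = 23440 N·m

Resultant of the distributed load: 2066.8 × 1.9 = 3926.92 N at 1.65 m from B.
ΣF_x = 0: B_x + 850·cos23° = 0 → B_x = -782.4 N.
ΣF_y = 0: B_y − 850·sin23° − 2066.8·1.9 = 0 → B_y = 4259 N.
ΣM about B: M_B − 850·sin23°·3.5 − 15800 − (2066.8·1.9)·1.65 = 0 → M_B = 23440 N·m.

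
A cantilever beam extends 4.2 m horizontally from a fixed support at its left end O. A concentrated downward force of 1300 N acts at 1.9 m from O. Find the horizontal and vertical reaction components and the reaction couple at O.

O_x = 0, O_y = 1300 N, M_O = 2470 N·m

ΣF_x = 0: O_x = 0.
ΣF_y = 0: O_y − 1300 = 0 → O_y = 1300 N.
ΣM about O: M_O − 1300·1.9 = 0 → M_O = 2470 N·m.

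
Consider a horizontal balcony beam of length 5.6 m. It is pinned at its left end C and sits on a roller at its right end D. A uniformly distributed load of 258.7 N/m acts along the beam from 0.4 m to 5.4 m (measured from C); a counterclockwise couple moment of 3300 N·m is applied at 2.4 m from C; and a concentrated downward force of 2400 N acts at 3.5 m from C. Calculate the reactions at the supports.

C_x = 0, C_y = 2113 N, D_y = 1581 N

Resultant of the distributed load: 258.7 × 5 = 1293.5 N at 2.9 m from C.
Moments about C: D_y·5.6 − (258.7·5)·2.9 + 3300 − 2400·3.5 = 0 → D_y = 8851.15/5.6 = 1580.56 ≈ 1581 N.
ΣF_y = 0: C_y + 1580.56 − 258.7·5 − 2400 = 0 → C_y = 2113 N.
ΣF_x = 0: no horizontal applied forces, so C_x = 0.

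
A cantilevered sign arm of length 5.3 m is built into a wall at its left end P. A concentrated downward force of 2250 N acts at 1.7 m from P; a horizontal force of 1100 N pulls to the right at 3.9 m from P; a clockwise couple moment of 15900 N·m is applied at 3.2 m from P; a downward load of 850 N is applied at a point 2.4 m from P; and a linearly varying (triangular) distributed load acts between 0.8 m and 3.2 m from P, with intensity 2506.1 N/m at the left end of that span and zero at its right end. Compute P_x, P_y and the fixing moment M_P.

Resultant of the triangular load: ½ × 2506.1 × 2.4 = 3007.32 N, acting at 1.6 m from P (one-third of the span from the peak).
ΣF_x = 0: P_x + 1100 = 0 → P_x = -1100 N.
ΣF_y = 0: P_y − 2250 − 850 − ½·2506.1·2.4 = 0 → P_y = 6107 N.
ΣM about P: M_P − 2250·1.7 − 15900 − 850·2.4 − (½·2506.1·2.4)·1.6 = 0 → M_P = 26580 N·m.

P_x = -1100 N, P_y = 6107 N, M_P = 26580 N·m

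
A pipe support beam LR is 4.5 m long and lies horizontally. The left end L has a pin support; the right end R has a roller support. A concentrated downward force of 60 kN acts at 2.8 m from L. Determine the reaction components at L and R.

L_x = 0, L_y = 22.67 kN, R_y = 37.33 kN

Moments about L: R_y·4.5 − 60·2.8 = 0 → R_y = 168/4.5 = 37.3333 ≈ 37.33 kN.
ΣF_y = 0: L_y + 37.3333 − 60 = 0 → L_y = 22.67 kN.
ΣF_x = 0: no horizontal applied forces, so L_x = 0.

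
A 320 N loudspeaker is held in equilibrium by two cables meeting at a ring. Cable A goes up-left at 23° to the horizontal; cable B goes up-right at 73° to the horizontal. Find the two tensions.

T_A = 94.07 N, T_B = 296.2 N

ΣF_x = 0: −T_A·cos23° + T_B·cos73° = 0 → T_B = 3.14841·T_A.
ΣF_y = 0: T_A·sin23° + T_B·sin73° = 320.
Substitute: T_A·(0.390731 + 3.14841·0.956305) = 320 → T_A = 94.0742 ≈ 94.07 N.
Then T_B = 3.14841 × 94.0742 = 296.2 N.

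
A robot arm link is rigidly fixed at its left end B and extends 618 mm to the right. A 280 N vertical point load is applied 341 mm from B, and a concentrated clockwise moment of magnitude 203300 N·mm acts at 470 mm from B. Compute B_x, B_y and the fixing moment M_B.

B_x = 0, B_y = 280.0 N, M_B = 298800 N·mm

ΣF_x = 0: B_x = 0.
ΣF_y = 0: B_y − 280 = 0 → B_y = 280.0 N.
ΣM about B: M_B − 280·341 − 203300 = 0 → M_B = 298800 N·mm.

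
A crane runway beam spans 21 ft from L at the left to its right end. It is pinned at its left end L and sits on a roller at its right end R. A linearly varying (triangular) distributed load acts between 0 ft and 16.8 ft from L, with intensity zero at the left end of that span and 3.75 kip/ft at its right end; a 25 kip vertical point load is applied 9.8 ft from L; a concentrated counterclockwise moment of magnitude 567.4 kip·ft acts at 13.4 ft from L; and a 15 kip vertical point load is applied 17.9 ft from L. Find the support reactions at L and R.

L_x = 0, L_y = 57.27 kip, R_y = 14.23 kip

Resultant of the triangular load: ½ × 3.75 × 16.8 = 31.5 kip, acting at 11.2 ft from L (one-third of the span from the peak).
Moments about L: R_y·21 − (½·3.75·16.8)·11.2 − 25·9.8 + 567.4 − 15·17.9 = 0 → R_y = 298.9/21 = 14.2333 ≈ 14.23 kip.
ΣF_y = 0: L_y + 14.2333 − ½·3.75·16.8 − 25 − 15 = 0 → L_y = 57.27 kip.
ΣF_x = 0: no horizontal applied forces, so L_x = 0.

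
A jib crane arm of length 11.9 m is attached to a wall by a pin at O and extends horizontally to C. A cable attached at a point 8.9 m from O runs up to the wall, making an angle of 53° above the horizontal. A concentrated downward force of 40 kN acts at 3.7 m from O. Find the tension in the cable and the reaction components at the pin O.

T = 20.82 kN, O_x = 12.53 kN, O_y = 23.37 kN

ΣM about O: T·sin53°·8.9 − 40·3.7 = 0 → T = 148/(8.9·0.798636) = 20.822 ≈ 20.82 kN.
ΣF_x = 0: O_x − T·cos53° = 0 → O_x = 20.822 × 0.601815 = 12.53 kN.
ΣF_y = 0: O_y + T·sin53° − 40 = 0 → O_y = 40 − 20.822 × 0.798636 = 23.37 kN.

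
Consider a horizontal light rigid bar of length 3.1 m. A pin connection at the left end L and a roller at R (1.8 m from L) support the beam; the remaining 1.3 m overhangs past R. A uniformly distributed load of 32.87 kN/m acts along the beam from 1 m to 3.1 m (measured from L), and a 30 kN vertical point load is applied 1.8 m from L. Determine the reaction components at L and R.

L_x = 0, L_y = -9.587 kN, R_y = 108.6 kN

Resultant of the distributed load: 32.87 × 2.1 = 69.027 kN at 2.05 m from L.
Taking moments about L: R_y·1.8 − (32.87·2.1)·2.05 − 30·1.8 = 0 → R_y = 195.50535/1.8 = 108.614 ≈ 108.6 kN.
ΣF_y = 0: L_y + 108.614 − 32.87·2.1 − 30 = 0 → L_y = -9.587 kN.
ΣF_x = 0: no horizontal applied forces, so L_x = 0.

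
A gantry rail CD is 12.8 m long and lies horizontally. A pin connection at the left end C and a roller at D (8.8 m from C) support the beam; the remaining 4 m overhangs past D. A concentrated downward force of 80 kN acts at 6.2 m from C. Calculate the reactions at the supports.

ΣM about C: D_y·8.8 − 80·6.2 = 0 → D_y = 496/8.8 = 56.3636 ≈ 56.36 kN.
ΣF_y = 0: C_y + 56.3636 − 80 = 0 → C_y = 23.64 kN.
ΣF_x = 0: no horizontal applied forces, so C_x = 0.

C_x = 0, C_y = 23.64 kN, D_y = 56.36 kN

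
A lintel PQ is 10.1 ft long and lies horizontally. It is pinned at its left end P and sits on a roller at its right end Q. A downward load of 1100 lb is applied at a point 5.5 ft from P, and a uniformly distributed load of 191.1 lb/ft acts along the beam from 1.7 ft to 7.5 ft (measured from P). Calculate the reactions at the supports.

Resultant of the distributed load: 191.1 × 5.8 = 1108.38 lb at 4.6 ft from P.
Taking moments about P: Q_y·10.1 − 1100·5.5 − (191.1·5.8)·4.6 = 0 → Q_y = 11148.548/10.1 = 1103.82 ≈ 1104 lb.
ΣF_y = 0: P_y + 1103.82 − 1100 − 191.1·5.8 = 0 → P_y = 1105 lb.
ΣF_x = 0: no horizontal applied forces, so P_x = 0.

P_x = 0, P_y = 1105 lb, Q_y = 1104 lb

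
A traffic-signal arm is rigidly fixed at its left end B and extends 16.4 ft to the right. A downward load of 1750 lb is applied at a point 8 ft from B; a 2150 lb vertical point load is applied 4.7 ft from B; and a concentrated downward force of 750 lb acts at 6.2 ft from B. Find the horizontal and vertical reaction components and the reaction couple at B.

B_x = 0, B_y = 4650 lb, M_B = 28760 lb·ft

ΣF_x = 0: B_x = 0.
ΣF_y = 0: B_y − 1750 − 2150 − 750 = 0 → B_y = 4650 lb.
ΣM about B: M_B − 1750·8 − 2150·4.7 − 750·6.2 = 0 → M_B = 28760 lb·ft.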